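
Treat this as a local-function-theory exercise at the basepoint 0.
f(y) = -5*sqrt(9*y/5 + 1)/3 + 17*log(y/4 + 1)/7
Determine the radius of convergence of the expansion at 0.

Branch term (17/7)*log(1 - y/(-4)): its argument vanishes at y = -4, a logarithmic branch point, modulus 4.
Branch term (-5/3)*sqrt(1 - y/(-5/9)): its argument vanishes at y = -5/9, a square-root branch point, modulus 5/9.
The radius of convergence is the smallest modulus among the singular points: 5/9.

The radius of convergence is 5/9.


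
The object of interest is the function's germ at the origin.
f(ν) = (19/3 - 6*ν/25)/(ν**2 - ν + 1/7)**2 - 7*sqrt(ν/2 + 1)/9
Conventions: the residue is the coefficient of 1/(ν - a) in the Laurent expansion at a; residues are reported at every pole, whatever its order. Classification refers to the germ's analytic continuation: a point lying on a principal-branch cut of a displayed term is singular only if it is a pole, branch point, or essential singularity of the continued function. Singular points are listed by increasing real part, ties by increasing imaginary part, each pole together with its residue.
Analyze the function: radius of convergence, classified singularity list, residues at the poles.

Radius of convergence at 0: 1/2 - (1/14)*sqrt(21).
At -2: an algebraic (square-root) branch point.
At 1/2 - (1/14)*sqrt(21): a pole of order 2; residue (6524/675)*sqrt(21).
At 1/2 + (1/14)*sqrt(21): a pole of order 2; residue -(6524/675)*sqrt(21).

Denominator factor (ν**2 - ν + 1/7)^2: discriminant 3/7, real irrational roots 1/2 + (1/14)*sqrt(21) and 1/2 - (1/14)*sqrt(21); poles of order 2, moduli 1/2 + (1/14)*sqrt(21) and 1/2 - (1/14)*sqrt(21).
Branch term (-7/9)*sqrt(1 - ν/(-2)): its argument vanishes at ν = -2, a square-root branch point, modulus 2.
The radius of convergence is the smallest modulus among the singular points: 1/2 - (1/14)*sqrt(21).
The branch term is analytic at 1/2 - (1/14)*sqrt(21) and contributes nothing to the residue; only the rational part matters.
The factor ν**2 - ν + 1/7 splits as (ν - a)(ν - a') with a = 1/2 - (1/14)*sqrt(21), a' = 1/2 + (1/14)*sqrt(21). At the order-2 pole a set g(ν) = (ν - a)^2*(rational part) = [19/3 - 6*ν/25] / (ν - a')^2.
Order-2 pole: residue = g'(a); g'(1/2 - (1/14)*sqrt(21)) = (6524/675)*sqrt(21), so the residue is (6524/675)*sqrt(21).
The branch term is analytic at 1/2 + (1/14)*sqrt(21) and contributes nothing to the residue; only the rational part matters.
The factor ν**2 - ν + 1/7 splits as (ν - a)(ν - a') with a = 1/2 + (1/14)*sqrt(21), a' = 1/2 - (1/14)*sqrt(21). At the order-2 pole a set g(ν) = (ν - a)^2*(rational part) = [19/3 - 6*ν/25] / (ν - a')^2.
Order-2 pole: residue = g'(a); g'(1/2 + (1/14)*sqrt(21)) = -(6524/675)*sqrt(21), so the residue is -(6524/675)*sqrt(21).
List the singular points by increasing real part (a conjugate pair: the negative imaginary part first).


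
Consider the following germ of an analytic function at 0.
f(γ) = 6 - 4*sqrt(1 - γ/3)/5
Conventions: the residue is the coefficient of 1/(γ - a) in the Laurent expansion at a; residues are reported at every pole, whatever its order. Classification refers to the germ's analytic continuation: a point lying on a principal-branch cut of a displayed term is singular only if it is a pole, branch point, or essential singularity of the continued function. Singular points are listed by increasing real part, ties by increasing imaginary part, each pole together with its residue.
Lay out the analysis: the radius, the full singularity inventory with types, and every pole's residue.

Radius of convergence at 0: 3.
At 3: an algebraic (square-root) branch point.

Branch term (-4/5)*sqrt(1 - γ/(3)): its argument vanishes at γ = 3, a square-root branch point, modulus 3.
The radius of convergence is the smallest modulus among the singular points: 3.


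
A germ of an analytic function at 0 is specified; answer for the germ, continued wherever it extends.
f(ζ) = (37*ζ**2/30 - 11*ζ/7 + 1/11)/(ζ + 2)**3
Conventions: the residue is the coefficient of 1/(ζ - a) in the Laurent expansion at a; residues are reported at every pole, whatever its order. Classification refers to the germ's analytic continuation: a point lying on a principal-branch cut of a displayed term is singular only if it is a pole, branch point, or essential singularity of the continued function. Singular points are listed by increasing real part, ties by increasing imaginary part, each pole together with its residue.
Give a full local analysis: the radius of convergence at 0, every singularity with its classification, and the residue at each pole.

Denominator factor (ζ + 2)^3: pole of order 3 at -2, modulus 2.
The radius of convergence is the smallest modulus among the singular points: 2.
At the order-3 pole -2 set g(ζ) = (ζ - (-2))^3*f(ζ) = 37*ζ**2/30 - 11*ζ/7 + 1/11.
Order-3 pole: residue = g''(a)/2; g''(-2) = 37/15, so the residue is 37/30.

Radius of convergence at 0: 2.
At -2: a pole of order 3; residue 37/30.


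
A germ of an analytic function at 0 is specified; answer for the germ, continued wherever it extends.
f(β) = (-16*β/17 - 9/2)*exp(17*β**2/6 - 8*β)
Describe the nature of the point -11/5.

The point is a regular point.

There is no denominator, hence no pole anywhere.
The factor exp(17*β**2/6 - 8*β) is entire.
So the germ continues analytically to -11/5.


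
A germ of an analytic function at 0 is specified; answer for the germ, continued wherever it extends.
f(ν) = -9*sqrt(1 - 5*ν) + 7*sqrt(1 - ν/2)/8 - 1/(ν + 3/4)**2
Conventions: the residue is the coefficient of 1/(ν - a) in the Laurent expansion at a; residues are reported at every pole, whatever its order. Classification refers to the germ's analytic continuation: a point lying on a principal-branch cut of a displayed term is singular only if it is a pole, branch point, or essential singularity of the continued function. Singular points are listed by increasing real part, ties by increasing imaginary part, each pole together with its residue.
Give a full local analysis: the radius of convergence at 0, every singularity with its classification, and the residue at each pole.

Radius of convergence at 0: 1/5.
At -3/4: a pole of order 2; residue 0.
At 1/5: an algebraic (square-root) branch point.
At 2: an algebraic (square-root) branch point.

Denominator factor (ν + 3/4)^2: pole of order 2 at -3/4, modulus 3/4.
Branch term (7/8)*sqrt(1 - ν/(2)): its argument vanishes at ν = 2, a square-root branch point, modulus 2.
Branch term (-9)*sqrt(1 - ν/(1/5)): its argument vanishes at ν = 1/5, a square-root branch point, modulus 1/5.
The radius of convergence is the smallest modulus among the singular points: 1/5.
The branch terms are analytic at -3/4 and contribute nothing to the residue; only the rational part matters.
At the order-2 pole -3/4 set g(ν) = (ν - (-3/4))^2*(rational part) = -1.
Order-2 pole: residue = g'(a); g'(-3/4) = 0, so the residue is 0.
List the singular points by increasing real part (a conjugate pair: the negative imaginary part first).


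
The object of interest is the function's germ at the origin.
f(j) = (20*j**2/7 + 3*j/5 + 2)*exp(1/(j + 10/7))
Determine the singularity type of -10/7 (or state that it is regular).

The exponent 1/(j - (-10/7)) has a pole at -10/7, so exp(1/(j - (-10/7))) takes every nonzero value near it: an essential singularity (not a pole of any order).

The point is an essential singularity.


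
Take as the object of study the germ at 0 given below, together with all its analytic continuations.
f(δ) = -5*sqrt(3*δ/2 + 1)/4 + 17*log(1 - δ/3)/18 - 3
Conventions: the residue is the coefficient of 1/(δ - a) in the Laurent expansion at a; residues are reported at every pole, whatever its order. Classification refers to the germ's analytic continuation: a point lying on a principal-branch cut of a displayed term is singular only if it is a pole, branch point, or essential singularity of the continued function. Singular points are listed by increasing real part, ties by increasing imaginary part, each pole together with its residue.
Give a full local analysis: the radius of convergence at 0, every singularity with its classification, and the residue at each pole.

Branch term (17/18)*log(1 - δ/(3)): its argument vanishes at δ = 3, a logarithmic branch point, modulus 3.
Branch term (-5/4)*sqrt(1 - δ/(-2/3)): its argument vanishes at δ = -2/3, a square-root branch point, modulus 2/3.
The radius of convergence is the smallest modulus among the singular points: 2/3.
List the singular points by increasing real part (a conjugate pair: the negative imaginary part first).

Radius of convergence at 0: 2/3.
At -2/3: an algebraic (square-root) branch point.
At 3: a logarithmic branch point.


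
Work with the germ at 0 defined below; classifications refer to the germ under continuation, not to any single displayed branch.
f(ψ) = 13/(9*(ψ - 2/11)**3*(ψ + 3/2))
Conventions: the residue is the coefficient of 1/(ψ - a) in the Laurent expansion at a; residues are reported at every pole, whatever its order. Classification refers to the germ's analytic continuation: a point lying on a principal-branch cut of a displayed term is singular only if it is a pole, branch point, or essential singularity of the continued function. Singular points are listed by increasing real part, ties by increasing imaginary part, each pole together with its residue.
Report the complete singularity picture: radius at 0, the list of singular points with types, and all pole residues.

Radius of convergence at 0: 2/11.
At -3/2: a pole of order 1; residue -138424/455877.
At 2/11: a pole of order 3; residue 138424/455877.

Denominator factor (ψ - 2/11)^3: pole of order 3 at 2/11, modulus 2/11.
Denominator factor (ψ + 3/2): pole of order 1 at -3/2, modulus 3/2.
The radius of convergence is the smallest modulus among the singular points: 2/11.
At the order-1 pole -3/2 set g(ψ) = (ψ - (-3/2))*f(ψ) = 13/(9*(ψ - 2/11)**3).
Simple pole: residue = g(a) at a = -3/2, which is -138424/455877.
At the order-3 pole 2/11 set g(ψ) = (ψ - (2/11))^3*f(ψ) = 13/(9*(ψ + 3/2)).
Order-3 pole: residue = g''(a)/2; g''(2/11) = 276848/455877, so the residue is 138424/455877.
List the singular points by increasing real part (a conjugate pair: the negative imaginary part first).


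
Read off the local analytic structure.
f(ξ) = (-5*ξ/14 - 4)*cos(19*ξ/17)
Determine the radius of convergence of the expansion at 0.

The factor cos(19*ξ/17) is entire and contributes no finite singular point.
The polynomial part has no poles.
No finite singular points: the Taylor series at 0 converges everywhere.

The radius of convergence is infinite.


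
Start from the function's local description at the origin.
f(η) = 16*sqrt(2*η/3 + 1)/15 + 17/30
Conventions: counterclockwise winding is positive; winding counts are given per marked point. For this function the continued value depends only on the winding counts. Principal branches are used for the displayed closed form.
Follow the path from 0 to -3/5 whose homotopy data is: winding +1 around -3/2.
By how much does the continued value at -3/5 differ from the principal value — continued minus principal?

Continued minus principal equals -(32/75)*sqrt(15).

The rational part is single-valued and drops out of the difference; each branch term changes only by its own monodromy.
(16/15)*sqrt(1 - η/(-3/2)): winding +1 is odd, the square root flips sign, contributing -2*(16/15)*sqrt(1 - (-3/5)/(-3/2)) = -2*(16/15)*sqrt(3/5) = -(32/75)*sqrt(15).
Summing the contributions at η = -3/5 gives -(32/75)*sqrt(15).


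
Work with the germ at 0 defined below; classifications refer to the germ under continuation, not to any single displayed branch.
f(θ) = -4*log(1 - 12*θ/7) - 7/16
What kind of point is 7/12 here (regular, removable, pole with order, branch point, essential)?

The point is a logarithmic branch point.

The term (-4)*log(1 - θ/(7/12)) has argument 1 - 7/12/(7/12) = 0 at 7/12: a logarithmic (infinitely-sheeted) branch point; the remaining terms are analytic or single-valued there.


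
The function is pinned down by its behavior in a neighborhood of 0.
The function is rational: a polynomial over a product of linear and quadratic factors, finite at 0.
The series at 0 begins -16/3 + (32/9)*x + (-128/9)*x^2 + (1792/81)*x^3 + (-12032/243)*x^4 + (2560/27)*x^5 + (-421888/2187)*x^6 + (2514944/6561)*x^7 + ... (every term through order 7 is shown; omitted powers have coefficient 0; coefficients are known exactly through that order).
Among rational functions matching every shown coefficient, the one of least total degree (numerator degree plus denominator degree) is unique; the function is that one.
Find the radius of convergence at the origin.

The radius of convergence is 1/2.

No rational of total degree below 3 reproduces all 8 coefficients; solving the [0/3] Pade equations on them gives f(x) = -6/((x - 3/2)**2*(x + 1/2)), whose expansion matches every shown term.
Denominator factor (x + 1/2): pole of order 1 at -1/2, modulus 1/2.
Denominator factor (x - 3/2)^2: pole of order 2 at 3/2, modulus 3/2.
The radius of convergence is the smallest modulus among the singular points: 1/2.


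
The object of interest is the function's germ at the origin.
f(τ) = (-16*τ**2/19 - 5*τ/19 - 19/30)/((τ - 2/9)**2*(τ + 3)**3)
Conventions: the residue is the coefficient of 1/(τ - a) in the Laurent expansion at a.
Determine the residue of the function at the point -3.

The residue is -182331/134383390.

At the order-3 pole -3 set g(τ) = (τ - (-3))^3*f(τ) = (-16*τ**2/19 - 5*τ/19 - 19/30)/(τ - 2/9)**2.
Order-3 pole: residue = g''(a)/2; g''(-3) = -182331/67191695, so the residue is -182331/134383390.


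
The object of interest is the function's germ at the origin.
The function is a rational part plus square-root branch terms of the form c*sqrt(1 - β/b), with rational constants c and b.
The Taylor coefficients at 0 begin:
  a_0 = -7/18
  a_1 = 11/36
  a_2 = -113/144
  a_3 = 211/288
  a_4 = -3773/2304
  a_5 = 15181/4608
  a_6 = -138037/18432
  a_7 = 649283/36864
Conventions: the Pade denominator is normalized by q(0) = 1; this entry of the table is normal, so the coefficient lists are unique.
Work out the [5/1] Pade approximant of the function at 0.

The Pade approximant has numerator coefficients [-7/18, -70253/121448, -10947/121448, -1021311/971584, 108189/3886336, -6654231/15545344]; denominator coefficients [1, 138037/60724].

Taylor coefficients needed (read off): a_0 = -7/18, a_1 = 11/36, a_2 = -113/144, a_3 = 211/288, a_4 = -3773/2304, a_5 = 15181/4608, a_6 = -138037/18432.
Write the denominator as Q(β) = 1 + q1*β. Requiring Q*f - P = O(β^7) with deg P <= 5 kills the coefficients of β^6..β^6 in Q*f:
  β^6: a_6 + q1*a_5 = 0, i.e. -138037/18432 + (15181/4608)*q1 = 0.
Solving this linear system: q1 = 138037/60724.
The numerator is Q*f truncated at degree 5: P0 = a_0 = -7/18; P1 = a_1 + q1*a_0 = -70253/121448; P2 = a_2 + q1*a_1 = -10947/121448; P3 = a_3 + q1*a_2 = -1021311/971584; P4 = a_4 + q1*a_3 = 108189/3886336; P5 = a_5 + q1*a_4 = -6654231/15545344.


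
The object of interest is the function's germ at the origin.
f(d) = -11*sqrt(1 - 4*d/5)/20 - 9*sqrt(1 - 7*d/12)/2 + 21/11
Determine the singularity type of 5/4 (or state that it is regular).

The term (-11/20)*sqrt(1 - d/(5/4)) has argument 1 - 5/4/(5/4) = 0 at 5/4: a square-root (algebraic, two-sheeted) branch point; the remaining terms are analytic or single-valued there.

The point is an algebraic (square-root) branch point.


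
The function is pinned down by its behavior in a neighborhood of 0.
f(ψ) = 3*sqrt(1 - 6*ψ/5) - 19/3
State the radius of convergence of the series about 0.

The radius of convergence is 5/6.

Branch term (3)*sqrt(1 - ψ/(5/6)): its argument vanishes at ψ = 5/6, a square-root branch point, modulus 5/6.
The radius of convergence is the smallest modulus among the singular points: 5/6.


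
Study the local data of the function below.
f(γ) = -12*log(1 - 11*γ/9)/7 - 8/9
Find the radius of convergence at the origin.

The radius of convergence is 9/11.

Branch term (-12/7)*log(1 - γ/(9/11)): its argument vanishes at γ = 9/11, a logarithmic branch point, modulus 9/11.
The radius of convergence is the smallest modulus among the singular points: 9/11.


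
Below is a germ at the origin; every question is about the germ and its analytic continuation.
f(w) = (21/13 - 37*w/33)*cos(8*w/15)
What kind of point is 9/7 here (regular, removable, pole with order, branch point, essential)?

The point is a regular point.

There is no denominator, hence no pole anywhere.
The factor cos(8*w/15) is entire.
So the germ continues analytically to 9/7.


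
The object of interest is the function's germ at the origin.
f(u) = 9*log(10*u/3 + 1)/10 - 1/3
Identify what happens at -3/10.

The term (9/10)*log(1 - u/(-3/10)) has argument 1 - -3/10/(-3/10) = 0 at -3/10: a logarithmic (infinitely-sheeted) branch point; the remaining terms are analytic or single-valued there.

The point is a logarithmic branch point.


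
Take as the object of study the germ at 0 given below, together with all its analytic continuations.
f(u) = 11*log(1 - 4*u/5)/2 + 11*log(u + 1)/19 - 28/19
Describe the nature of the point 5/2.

There is no denominator, hence no pole anywhere.
Branch term log(1 - u/(5/4)): argument at 5/2 is -1, nonzero, so 5/2 is not its branch point (a point on a principal cut is still regular for the continued germ).
Branch term log(1 - u/(-1)): argument at 5/2 is 7/2, nonzero, so 5/2 is not its branch point (a point on a principal cut is still regular for the continued germ).
So the germ continues analytically to 5/2.

The point is a regular point.


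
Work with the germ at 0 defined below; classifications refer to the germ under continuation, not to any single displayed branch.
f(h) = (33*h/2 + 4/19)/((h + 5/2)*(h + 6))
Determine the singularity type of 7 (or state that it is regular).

Denominator factors: h + 5/2 = 19/2 at h = 7; h + 6 = 13 at h = 7 — none vanishes.
So the germ continues analytically to 7.

The point is a regular point.


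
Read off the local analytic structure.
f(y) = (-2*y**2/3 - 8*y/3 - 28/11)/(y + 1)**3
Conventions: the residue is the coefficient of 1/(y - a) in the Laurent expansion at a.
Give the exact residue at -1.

The residue is -2/3.

At the order-3 pole -1 set g(y) = (y - (-1))^3*f(y) = -2*y**2/3 - 8*y/3 - 28/11.
Order-3 pole: residue = g''(a)/2; g''(-1) = -4/3, so the residue is -2/3.


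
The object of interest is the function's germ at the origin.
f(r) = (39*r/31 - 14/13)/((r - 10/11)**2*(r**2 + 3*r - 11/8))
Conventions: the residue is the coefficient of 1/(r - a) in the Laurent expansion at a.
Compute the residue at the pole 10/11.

The residue is 24690776/48445839.


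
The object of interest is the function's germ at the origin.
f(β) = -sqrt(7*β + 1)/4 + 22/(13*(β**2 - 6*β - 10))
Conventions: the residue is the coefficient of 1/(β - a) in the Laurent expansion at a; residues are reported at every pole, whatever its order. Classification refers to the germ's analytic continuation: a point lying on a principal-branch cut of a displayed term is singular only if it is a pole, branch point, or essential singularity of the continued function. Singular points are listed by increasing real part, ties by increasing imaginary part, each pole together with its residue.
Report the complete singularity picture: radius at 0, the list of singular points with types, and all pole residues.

Denominator factor (β**2 - 6*β - 10): discriminant 76, real irrational roots 3 + sqrt(19) and 3 - sqrt(19); poles of order 1, moduli 3 + sqrt(19) and -3 + sqrt(19).
Branch term (-1/4)*sqrt(1 - β/(-1/7)): its argument vanishes at β = -1/7, a square-root branch point, modulus 1/7.
The radius of convergence is the smallest modulus among the singular points: 1/7.
The branch term is analytic at 3 - sqrt(19) and contributes nothing to the residue; only the rational part matters.
The factor β**2 - 6*β - 10 splits as (β - a)(β - a') with a = 3 - sqrt(19), a' = 3 + sqrt(19). At the order-1 pole a set g(β) = (β - a)*(rational part) = [22/13] / (β - a').
Simple pole: residue = g(a) at a = 3 - sqrt(19), which is -(11/247)*sqrt(19).
The branch term is analytic at 3 + sqrt(19) and contributes nothing to the residue; only the rational part matters.
The factor β**2 - 6*β - 10 splits as (β - a)(β - a') with a = 3 + sqrt(19), a' = 3 - sqrt(19). At the order-1 pole a set g(β) = (β - a)*(rational part) = [22/13] / (β - a').
Simple pole: residue = g(a) at a = 3 + sqrt(19), which is (11/247)*sqrt(19).
List the singular points by increasing real part (a conjugate pair: the negative imaginary part first).

Radius of convergence at 0: 1/7.
At 3 - sqrt(19): a pole of order 1; residue -(11/247)*sqrt(19).
At -1/7: an algebraic (square-root) branch point.
At 3 + sqrt(19): a pole of order 1; residue (11/247)*sqrt(19).


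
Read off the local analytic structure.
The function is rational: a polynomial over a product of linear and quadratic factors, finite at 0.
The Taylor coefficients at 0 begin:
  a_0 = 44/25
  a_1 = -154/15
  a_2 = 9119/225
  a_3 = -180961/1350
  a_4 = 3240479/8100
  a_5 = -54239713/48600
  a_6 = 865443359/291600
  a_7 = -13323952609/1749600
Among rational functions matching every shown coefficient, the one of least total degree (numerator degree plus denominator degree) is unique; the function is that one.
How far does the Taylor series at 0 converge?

The radius of convergence is 1/2.

No rational of total degree below 4 reproduces all 8 coefficients; solving the [0/4] Pade equations on them gives f(k) = -33/(25*(k - 6)*(k + 1/2)**3), whose expansion matches every shown term.
Denominator factor (k + 1/2)^3: pole of order 3 at -1/2, modulus 1/2.
Denominator factor (k - 6): pole of order 1 at 6, modulus 6.
The radius of convergence is the smallest modulus among the singular points: 1/2.


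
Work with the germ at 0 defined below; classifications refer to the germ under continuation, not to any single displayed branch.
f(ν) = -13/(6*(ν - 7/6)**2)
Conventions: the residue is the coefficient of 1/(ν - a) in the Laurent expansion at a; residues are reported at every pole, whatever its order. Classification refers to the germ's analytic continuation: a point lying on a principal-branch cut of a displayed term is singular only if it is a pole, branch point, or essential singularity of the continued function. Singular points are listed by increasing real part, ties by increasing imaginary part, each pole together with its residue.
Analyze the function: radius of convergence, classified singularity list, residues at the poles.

Denominator factor (ν - 7/6)^2: pole of order 2 at 7/6, modulus 7/6.
The radius of convergence is the smallest modulus among the singular points: 7/6.
At the order-2 pole 7/6 set g(ν) = (ν - (7/6))^2*f(ν) = -13/6.
Order-2 pole: residue = g'(a); g'(7/6) = 0, so the residue is 0.

Radius of convergence at 0: 7/6.
At 7/6: a pole of order 2; residue 0.


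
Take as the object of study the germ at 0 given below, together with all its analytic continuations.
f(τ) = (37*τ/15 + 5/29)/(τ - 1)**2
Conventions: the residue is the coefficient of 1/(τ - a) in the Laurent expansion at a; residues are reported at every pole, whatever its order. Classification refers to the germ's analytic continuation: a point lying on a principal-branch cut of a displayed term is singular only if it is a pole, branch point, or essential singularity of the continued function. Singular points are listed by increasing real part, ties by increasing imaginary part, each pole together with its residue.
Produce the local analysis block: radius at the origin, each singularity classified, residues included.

Denominator factor (τ - 1)^2: pole of order 2 at 1, modulus 1.
The radius of convergence is the smallest modulus among the singular points: 1.
At the order-2 pole 1 set g(τ) = (τ - (1))^2*f(τ) = 37*τ/15 + 5/29.
Order-2 pole: residue = g'(a); g'(1) = 37/15, so the residue is 37/15.

Radius of convergence at 0: 1.
At 1: a pole of order 2; residue 37/15.


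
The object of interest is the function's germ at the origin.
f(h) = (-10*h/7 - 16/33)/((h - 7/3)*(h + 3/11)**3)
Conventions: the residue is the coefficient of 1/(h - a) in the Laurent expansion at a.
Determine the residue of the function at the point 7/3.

The residue is -68607/318028.

At the order-1 pole 7/3 set g(h) = (h - (7/3))*f(h) = (-10*h/7 - 16/33)/(h + 3/11)**3.
Simple pole: residue = g(a) at a = 7/3, which is -68607/318028.


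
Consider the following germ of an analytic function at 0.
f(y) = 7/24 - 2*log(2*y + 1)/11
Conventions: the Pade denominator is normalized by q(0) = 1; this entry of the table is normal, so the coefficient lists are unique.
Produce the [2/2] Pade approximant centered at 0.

The Pade approximant has numerator coefficients [7/24, 29/132, -67/396]; denominator coefficients [1, 2, 2/3].

Taylor coefficients needed (expand at 0): a_0 = 7/24, a_1 = -4/11, a_2 = 4/11, a_3 = -16/33, a_4 = 8/11.
Write the denominator as Q(y) = 1 + q1*y + q2*y^2. Requiring Q*f - P = O(y^5) with deg P <= 2 kills the coefficients of y^3..y^4 in Q*f:
  y^3: a_3 + q1*a_2 + q2*a_1 = 0, i.e. -16/33 + (4/11)*q1 + (-4/11)*q2 = 0.
  y^4: a_4 + q1*a_3 + q2*a_2 = 0, i.e. 8/11 + (-16/33)*q1 + (4/11)*q2 = 0.
Solving this linear system: q1 = 2, q2 = 2/3.
The numerator is Q*f truncated at degree 2: P0 = a_0 = 7/24; P1 = a_1 + q1*a_0 = 29/132; P2 = a_2 + q1*a_1 + q2*a_0 = -67/396.


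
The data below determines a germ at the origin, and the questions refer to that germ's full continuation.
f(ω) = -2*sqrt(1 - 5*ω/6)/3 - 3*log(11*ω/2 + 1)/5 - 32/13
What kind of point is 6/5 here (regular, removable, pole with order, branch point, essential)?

The point is an algebraic (square-root) branch point.

The term (-2/3)*sqrt(1 - ω/(6/5)) has argument 1 - 6/5/(6/5) = 0 at 6/5: a square-root (algebraic, two-sheeted) branch point; the remaining terms are analytic or single-valued there.


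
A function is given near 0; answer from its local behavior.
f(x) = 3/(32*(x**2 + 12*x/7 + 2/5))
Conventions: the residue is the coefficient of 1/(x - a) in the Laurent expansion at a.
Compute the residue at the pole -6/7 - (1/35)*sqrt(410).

The factor x**2 + 12*x/7 + 2/5 splits as (x - a)(x - a') with a = -6/7 - (1/35)*sqrt(410), a' = -6/7 + (1/35)*sqrt(410). At the order-1 pole a set g(x) = (x - a)*f(x) = [3/32] / (x - a').
Simple pole: residue = g(a) at a = -6/7 - (1/35)*sqrt(410), which is -(21/5248)*sqrt(410).

The residue is -(21/5248)*sqrt(410).


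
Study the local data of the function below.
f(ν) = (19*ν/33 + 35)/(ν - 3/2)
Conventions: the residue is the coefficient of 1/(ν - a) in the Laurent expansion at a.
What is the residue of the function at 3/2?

The residue is 789/22.

At the order-1 pole 3/2 set g(ν) = (ν - (3/2))*f(ν) = 19*ν/33 + 35.
Simple pole: residue = g(a) at a = 3/2, which is 789/22.


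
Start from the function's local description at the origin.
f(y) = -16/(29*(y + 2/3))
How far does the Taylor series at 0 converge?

Denominator factor (y + 2/3): pole of order 1 at -2/3, modulus 2/3.
The radius of convergence is the smallest modulus among the singular points: 2/3.

The radius of convergence is 2/3.


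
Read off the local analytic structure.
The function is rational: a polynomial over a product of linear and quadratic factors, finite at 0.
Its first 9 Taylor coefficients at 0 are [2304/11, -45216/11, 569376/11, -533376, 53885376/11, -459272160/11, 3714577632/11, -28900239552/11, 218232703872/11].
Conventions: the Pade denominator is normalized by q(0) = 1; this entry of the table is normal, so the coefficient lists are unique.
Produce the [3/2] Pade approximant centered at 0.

The Pade approximant has numerator coefficients [2304/11, -37276337376/35449645, 17356432464/5064235, -49696163280/7089929]; denominator coefficients [1, 94132847/6445390, 180002276/3222695].

Taylor coefficients needed (read off): a_0 = 2304/11, a_1 = -45216/11, a_2 = 569376/11, a_3 = -533376, a_4 = 53885376/11, a_5 = -459272160/11.
Write the denominator as Q(ω) = 1 + q1*ω + q2*ω^2. Requiring Q*f - P = O(ω^6) with deg P <= 3 kills the coefficients of ω^4..ω^5 in Q*f:
  ω^4: a_4 + q1*a_3 + q2*a_2 = 0, i.e. 53885376/11 + (-533376)*q1 + (569376/11)*q2 = 0.
  ω^5: a_5 + q1*a_4 + q2*a_3 = 0, i.e. -459272160/11 + (53885376/11)*q1 + (-533376)*q2 = 0.
Solving this linear system: q1 = 94132847/6445390, q2 = 180002276/3222695.
The numerator is Q*f truncated at degree 3: P0 = a_0 = 2304/11; P1 = a_1 + q1*a_0 = -37276337376/35449645; P2 = a_2 + q1*a_1 + q2*a_0 = 17356432464/5064235; P3 = a_3 + q1*a_2 + q2*a_1 = -49696163280/7089929.


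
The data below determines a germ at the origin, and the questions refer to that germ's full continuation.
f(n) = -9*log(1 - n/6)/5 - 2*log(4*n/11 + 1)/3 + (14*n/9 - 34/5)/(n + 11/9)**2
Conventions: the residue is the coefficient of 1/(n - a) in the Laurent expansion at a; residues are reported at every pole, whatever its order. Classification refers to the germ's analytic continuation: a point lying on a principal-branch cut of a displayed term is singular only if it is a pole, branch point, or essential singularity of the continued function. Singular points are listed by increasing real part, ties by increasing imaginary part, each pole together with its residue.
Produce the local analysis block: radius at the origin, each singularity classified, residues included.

Radius of convergence at 0: 11/9.
At -11/4: a logarithmic branch point.
At -11/9: a pole of order 2; residue 14/9.
At 6: a logarithmic branch point.

Denominator factor (n + 11/9)^2: pole of order 2 at -11/9, modulus 11/9.
Branch term (-9/5)*log(1 - n/(6)): its argument vanishes at n = 6, a logarithmic branch point, modulus 6.
Branch term (-2/3)*log(1 - n/(-11/4)): its argument vanishes at n = -11/4, a logarithmic branch point, modulus 11/4.
The radius of convergence is the smallest modulus among the singular points: 11/9.
The branch terms are analytic at -11/9 and contribute nothing to the residue; only the rational part matters.
At the order-2 pole -11/9 set g(n) = (n - (-11/9))^2*(rational part) = 14*n/9 - 34/5.
Order-2 pole: residue = g'(a); g'(-11/9) = 14/9, so the residue is 14/9.
List the singular points by increasing real part (a conjugate pair: the negative imaginary part first).


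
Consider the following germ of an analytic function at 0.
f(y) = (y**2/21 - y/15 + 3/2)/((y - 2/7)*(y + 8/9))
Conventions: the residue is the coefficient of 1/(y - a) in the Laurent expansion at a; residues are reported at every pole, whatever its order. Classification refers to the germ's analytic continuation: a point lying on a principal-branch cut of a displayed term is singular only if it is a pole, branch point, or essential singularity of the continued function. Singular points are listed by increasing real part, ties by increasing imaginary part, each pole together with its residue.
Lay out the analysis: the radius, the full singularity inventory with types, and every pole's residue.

Denominator factor (y - 2/7): pole of order 1 at 2/7, modulus 2/7.
Denominator factor (y + 8/9): pole of order 1 at -8/9, modulus 8/9.
The radius of convergence is the smallest modulus among the singular points: 2/7.
At the order-1 pole -8/9 set g(y) = (y - (-8/9))*f(y) = (y**2/21 - y/15 + 3/2)/(y - 2/7).
Simple pole: residue = g(a) at a = -8/9, which is -27163/19980.
At the order-1 pole 2/7 set g(y) = (y - (2/7))*f(y) = (y**2/21 - y/15 + 3/2)/(y + 8/9).
Simple pole: residue = g(a) at a = 2/7, which is 45837/36260.
List the singular points by increasing real part (a conjugate pair: the negative imaginary part first).

Radius of convergence at 0: 2/7.
At -8/9: a pole of order 1; residue -27163/19980.
At 2/7: a pole of order 1; residue 45837/36260.


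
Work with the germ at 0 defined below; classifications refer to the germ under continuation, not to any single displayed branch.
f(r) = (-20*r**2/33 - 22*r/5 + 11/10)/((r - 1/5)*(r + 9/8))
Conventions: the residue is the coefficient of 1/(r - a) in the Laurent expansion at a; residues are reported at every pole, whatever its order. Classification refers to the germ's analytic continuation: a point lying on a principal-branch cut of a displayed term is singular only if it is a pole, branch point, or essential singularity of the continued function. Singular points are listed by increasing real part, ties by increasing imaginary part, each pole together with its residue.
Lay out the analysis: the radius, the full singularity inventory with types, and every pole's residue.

Denominator factor (r + 9/8): pole of order 1 at -9/8, modulus 9/8.
Denominator factor (r - 1/5): pole of order 1 at 1/5, modulus 1/5.
The radius of convergence is the smallest modulus among the singular points: 1/5.
At the order-1 pole -9/8 set g(r) = (r - (-9/8))*f(r) = (-20*r**2/33 - 22*r/5 + 11/10)/(r - 1/5).
Simple pole: residue = g(a) at a = -9/8, which is -4649/1166.
At the order-1 pole 1/5 set g(r) = (r - (1/5))*f(r) = (-20*r**2/33 - 22*r/5 + 11/10)/(r + 9/8).
Simple pole: residue = g(a) at a = 1/5, which is 1292/8745.
List the singular points by increasing real part (a conjugate pair: the negative imaginary part first).

Radius of convergence at 0: 1/5.
At -9/8: a pole of order 1; residue -4649/1166.
At 1/5: a pole of order 1; residue 1292/8745.


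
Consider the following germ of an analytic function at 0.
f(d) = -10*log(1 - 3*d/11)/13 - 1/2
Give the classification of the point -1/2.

The point is a regular point.

There is no denominator, hence no pole anywhere.
Branch term log(1 - d/(11/3)): argument at -1/2 is 25/22, nonzero, so -1/2 is not its branch point (a point on a principal cut is still regular for the continued germ).
So the germ continues analytically to -1/2.


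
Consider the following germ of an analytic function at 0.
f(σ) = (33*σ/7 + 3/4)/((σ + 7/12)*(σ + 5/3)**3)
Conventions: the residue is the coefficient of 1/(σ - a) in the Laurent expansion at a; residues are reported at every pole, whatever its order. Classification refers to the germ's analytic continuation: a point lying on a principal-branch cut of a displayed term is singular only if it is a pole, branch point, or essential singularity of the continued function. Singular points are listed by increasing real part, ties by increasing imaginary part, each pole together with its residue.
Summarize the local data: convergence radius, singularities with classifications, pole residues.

Radius of convergence at 0: 7/12.
At -5/3: a pole of order 3; residue 3456/2197.
At -7/12: a pole of order 1; residue -3456/2197.

Denominator factor (σ + 7/12): pole of order 1 at -7/12, modulus 7/12.
Denominator factor (σ + 5/3)^3: pole of order 3 at -5/3, modulus 5/3.
The radius of convergence is the smallest modulus among the singular points: 7/12.
At the order-3 pole -5/3 set g(σ) = (σ - (-5/3))^3*f(σ) = (33*σ/7 + 3/4)/(σ + 7/12).
Order-3 pole: residue = g''(a)/2; g''(-5/3) = 6912/2197, so the residue is 3456/2197.
At the order-1 pole -7/12 set g(σ) = (σ - (-7/12))*f(σ) = (33*σ/7 + 3/4)/(σ + 5/3)**3.
Simple pole: residue = g(a) at a = -7/12, which is -3456/2197.
List the singular points by increasing real part (a conjugate pair: the negative imaginary part first).


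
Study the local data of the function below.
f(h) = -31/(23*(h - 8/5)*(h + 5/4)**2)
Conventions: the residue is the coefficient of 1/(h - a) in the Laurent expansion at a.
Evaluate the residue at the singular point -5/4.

At the order-2 pole -5/4 set g(h) = (h - (-5/4))^2*f(h) = -31/(23*(h - 8/5)).
Order-2 pole: residue = g'(a); g'(-5/4) = 12400/74727, so the residue is 12400/74727.

The residue is 12400/74727.


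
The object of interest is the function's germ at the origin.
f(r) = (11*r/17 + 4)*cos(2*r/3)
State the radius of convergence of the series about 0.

The factor cos(2*r/3) is entire and contributes no finite singular point.
The polynomial part has no poles.
No finite singular points: the Taylor series at 0 converges everywhere.

The radius of convergence is infinite.


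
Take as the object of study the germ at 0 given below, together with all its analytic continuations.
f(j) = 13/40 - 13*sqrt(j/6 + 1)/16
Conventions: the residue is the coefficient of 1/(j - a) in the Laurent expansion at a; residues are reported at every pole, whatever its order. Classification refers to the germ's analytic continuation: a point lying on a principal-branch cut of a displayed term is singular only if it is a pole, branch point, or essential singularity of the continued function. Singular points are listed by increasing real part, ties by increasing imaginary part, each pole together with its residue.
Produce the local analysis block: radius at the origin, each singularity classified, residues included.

Radius of convergence at 0: 6.
At -6: an algebraic (square-root) branch point.

Branch term (-13/16)*sqrt(1 - j/(-6)): its argument vanishes at j = -6, a square-root branch point, modulus 6.
The radius of convergence is the smallest modulus among the singular points: 6.


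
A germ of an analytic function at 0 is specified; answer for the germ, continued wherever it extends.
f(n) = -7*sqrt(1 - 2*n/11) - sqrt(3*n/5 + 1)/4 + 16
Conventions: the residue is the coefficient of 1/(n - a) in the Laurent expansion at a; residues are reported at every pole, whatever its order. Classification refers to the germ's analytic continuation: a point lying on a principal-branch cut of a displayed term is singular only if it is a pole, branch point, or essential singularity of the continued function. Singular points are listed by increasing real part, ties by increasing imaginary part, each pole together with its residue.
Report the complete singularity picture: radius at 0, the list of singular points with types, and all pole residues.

Branch term (-7)*sqrt(1 - n/(11/2)): its argument vanishes at n = 11/2, a square-root branch point, modulus 11/2.
Branch term (-1/4)*sqrt(1 - n/(-5/3)): its argument vanishes at n = -5/3, a square-root branch point, modulus 5/3.
The radius of convergence is the smallest modulus among the singular points: 5/3.
List the singular points by increasing real part (a conjugate pair: the negative imaginary part first).

Radius of convergence at 0: 5/3.
At -5/3: an algebraic (square-root) branch point.
At 11/2: an algebraic (square-root) branch point.


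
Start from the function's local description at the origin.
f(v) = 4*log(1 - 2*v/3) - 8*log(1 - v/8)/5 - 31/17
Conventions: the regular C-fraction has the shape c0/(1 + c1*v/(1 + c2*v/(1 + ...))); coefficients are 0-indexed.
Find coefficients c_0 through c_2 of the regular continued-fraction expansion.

Taylor coefficients (expand at 0): a_0 = -31/17, a_1 = -37/15, a_2 = -631/720.
c0 = a_0 = -31/17. Peel one level at a time: if S = 1 + c*v/S' with S'(0) = 1, then c is the v-coefficient of S and S' = c*v/(S - 1).
S_1 = c0/f = 1 + (-629/465)*v + (518619/384400)*v^2 + ...; c1 = -629/465.
S_2 = c1*v/(S_1 - 1) = 1 + (91521/91760)*v + ...; c2 = 91521/91760.

The regular C-fraction coefficients are [-31/17, -629/465, 91521/91760].


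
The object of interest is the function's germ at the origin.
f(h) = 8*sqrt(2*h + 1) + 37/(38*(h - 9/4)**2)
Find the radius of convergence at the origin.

Denominator factor (h - 9/4)^2: pole of order 2 at 9/4, modulus 9/4.
Branch term (8)*sqrt(1 - h/(-1/2)): its argument vanishes at h = -1/2, a square-root branch point, modulus 1/2.
The radius of convergence is the smallest modulus among the singular points: 1/2.

The radius of convergence is 1/2.


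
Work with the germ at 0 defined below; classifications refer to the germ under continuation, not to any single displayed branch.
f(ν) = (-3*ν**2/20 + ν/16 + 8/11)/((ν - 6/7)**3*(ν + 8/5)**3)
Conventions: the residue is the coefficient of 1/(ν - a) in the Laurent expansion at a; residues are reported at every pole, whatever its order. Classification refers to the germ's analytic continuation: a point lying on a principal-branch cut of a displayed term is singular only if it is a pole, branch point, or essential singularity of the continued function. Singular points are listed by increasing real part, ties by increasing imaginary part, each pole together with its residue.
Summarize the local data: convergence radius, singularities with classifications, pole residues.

Denominator factor (ν - 6/7)^3: pole of order 3 at 6/7, modulus 6/7.
Denominator factor (ν + 8/5)^3: pole of order 3 at -8/5, modulus 8/5.
The radius of convergence is the smallest modulus among the singular points: 6/7.
At the order-3 pole -8/5 set g(ν) = (ν - (-8/5))^3*f(ν) = (-3*ν**2/20 + ν/16 + 8/11)/(ν - 6/7)**3.
Order-3 pole: residue = g''(a)/2; g''(-8/5) = -21043641675/206987887744, so the residue is -21043641675/413975775488.
At the order-3 pole 6/7 set g(ν) = (ν - (6/7))^3*f(ν) = (-3*ν**2/20 + ν/16 + 8/11)/(ν + 8/5)**3.
Order-3 pole: residue = g''(a)/2; g''(6/7) = 21043641675/206987887744, so the residue is 21043641675/413975775488.
List the singular points by increasing real part (a conjugate pair: the negative imaginary part first).

Radius of convergence at 0: 6/7.
At -8/5: a pole of order 3; residue -21043641675/413975775488.
At 6/7: a pole of order 3; residue 21043641675/413975775488.
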